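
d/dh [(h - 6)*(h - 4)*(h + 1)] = 3*h^2 - 18*h + 14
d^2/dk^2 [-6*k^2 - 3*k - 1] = -12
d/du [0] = 0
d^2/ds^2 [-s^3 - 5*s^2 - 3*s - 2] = -6*s - 10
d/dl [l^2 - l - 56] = 2*l - 1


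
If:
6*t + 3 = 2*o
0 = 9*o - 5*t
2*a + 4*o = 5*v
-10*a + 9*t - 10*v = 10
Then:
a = -563/616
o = -15/44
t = -27/44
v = -983/1540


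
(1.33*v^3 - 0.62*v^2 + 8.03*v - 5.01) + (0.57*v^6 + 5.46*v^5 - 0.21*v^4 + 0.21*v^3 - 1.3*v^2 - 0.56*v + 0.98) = 0.57*v^6 + 5.46*v^5 - 0.21*v^4 + 1.54*v^3 - 1.92*v^2 + 7.47*v - 4.03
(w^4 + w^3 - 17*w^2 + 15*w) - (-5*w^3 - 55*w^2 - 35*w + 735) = w^4 + 6*w^3 + 38*w^2 + 50*w - 735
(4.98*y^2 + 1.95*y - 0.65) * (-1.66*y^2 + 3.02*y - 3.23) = -8.2668*y^4 + 11.8026*y^3 - 9.1174*y^2 - 8.2615*y + 2.0995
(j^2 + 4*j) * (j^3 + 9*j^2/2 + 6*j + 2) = j^5 + 17*j^4/2 + 24*j^3 + 26*j^2 + 8*j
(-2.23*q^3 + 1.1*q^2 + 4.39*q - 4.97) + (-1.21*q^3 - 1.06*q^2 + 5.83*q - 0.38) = -3.44*q^3 + 0.04*q^2 + 10.22*q - 5.35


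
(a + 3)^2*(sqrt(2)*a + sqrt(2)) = sqrt(2)*a^3 + 7*sqrt(2)*a^2 + 15*sqrt(2)*a + 9*sqrt(2)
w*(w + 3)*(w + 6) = w^3 + 9*w^2 + 18*w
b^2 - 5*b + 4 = (b - 4)*(b - 1)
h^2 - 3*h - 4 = (h - 4)*(h + 1)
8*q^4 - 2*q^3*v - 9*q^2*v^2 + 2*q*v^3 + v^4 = (-2*q + v)*(-q + v)*(q + v)*(4*q + v)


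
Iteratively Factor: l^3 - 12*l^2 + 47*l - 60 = (l - 5)*(l^2 - 7*l + 12) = (l - 5)*(l - 4)*(l - 3)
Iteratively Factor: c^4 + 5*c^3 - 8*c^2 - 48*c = (c - 3)*(c^3 + 8*c^2 + 16*c) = (c - 3)*(c + 4)*(c^2 + 4*c) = (c - 3)*(c + 4)^2*(c)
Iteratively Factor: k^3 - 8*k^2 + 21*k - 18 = (k - 3)*(k^2 - 5*k + 6) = (k - 3)^2*(k - 2)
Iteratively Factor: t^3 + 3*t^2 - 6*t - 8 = (t - 2)*(t^2 + 5*t + 4) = (t - 2)*(t + 1)*(t + 4)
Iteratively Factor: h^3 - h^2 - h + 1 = (h - 1)*(h^2 - 1) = (h - 1)*(h + 1)*(h - 1)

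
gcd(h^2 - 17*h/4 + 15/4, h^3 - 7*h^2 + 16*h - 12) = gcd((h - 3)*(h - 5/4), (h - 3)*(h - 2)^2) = h - 3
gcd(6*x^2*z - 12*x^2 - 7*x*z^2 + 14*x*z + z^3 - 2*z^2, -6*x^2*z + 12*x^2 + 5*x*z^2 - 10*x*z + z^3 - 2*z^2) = x*z - 2*x - z^2 + 2*z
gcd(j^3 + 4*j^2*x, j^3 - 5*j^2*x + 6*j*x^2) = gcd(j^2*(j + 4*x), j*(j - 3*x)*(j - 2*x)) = j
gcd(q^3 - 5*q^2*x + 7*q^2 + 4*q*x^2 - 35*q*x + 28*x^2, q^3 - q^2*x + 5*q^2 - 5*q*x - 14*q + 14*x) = -q^2 + q*x - 7*q + 7*x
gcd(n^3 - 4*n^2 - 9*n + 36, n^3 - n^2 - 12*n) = n^2 - n - 12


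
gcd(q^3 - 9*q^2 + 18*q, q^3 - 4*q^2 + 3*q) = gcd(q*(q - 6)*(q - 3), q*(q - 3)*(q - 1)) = q^2 - 3*q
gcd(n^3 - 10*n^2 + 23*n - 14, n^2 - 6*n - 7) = n - 7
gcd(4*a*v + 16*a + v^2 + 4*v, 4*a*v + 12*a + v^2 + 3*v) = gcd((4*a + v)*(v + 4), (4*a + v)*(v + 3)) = 4*a + v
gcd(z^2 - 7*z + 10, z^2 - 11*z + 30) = z - 5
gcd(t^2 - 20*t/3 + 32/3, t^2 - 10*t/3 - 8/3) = t - 4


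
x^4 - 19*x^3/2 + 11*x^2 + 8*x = x*(x - 8)*(x - 2)*(x + 1/2)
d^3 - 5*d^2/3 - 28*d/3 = d*(d - 4)*(d + 7/3)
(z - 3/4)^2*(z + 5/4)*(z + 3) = z^4 + 11*z^3/4 - 33*z^2/16 - 207*z/64 + 135/64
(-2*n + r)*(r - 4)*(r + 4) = -2*n*r^2 + 32*n + r^3 - 16*r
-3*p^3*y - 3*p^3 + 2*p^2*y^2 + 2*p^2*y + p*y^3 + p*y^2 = (-p + y)*(3*p + y)*(p*y + p)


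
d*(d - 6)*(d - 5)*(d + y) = d^4 + d^3*y - 11*d^3 - 11*d^2*y + 30*d^2 + 30*d*y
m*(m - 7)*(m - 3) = m^3 - 10*m^2 + 21*m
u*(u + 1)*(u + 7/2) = u^3 + 9*u^2/2 + 7*u/2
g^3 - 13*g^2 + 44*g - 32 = (g - 8)*(g - 4)*(g - 1)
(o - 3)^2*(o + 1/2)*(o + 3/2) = o^4 - 4*o^3 - 9*o^2/4 + 27*o/2 + 27/4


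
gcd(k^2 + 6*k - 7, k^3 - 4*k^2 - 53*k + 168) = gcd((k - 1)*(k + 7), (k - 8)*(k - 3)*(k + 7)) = k + 7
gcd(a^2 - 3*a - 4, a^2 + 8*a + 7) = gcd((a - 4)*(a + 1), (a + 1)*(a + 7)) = a + 1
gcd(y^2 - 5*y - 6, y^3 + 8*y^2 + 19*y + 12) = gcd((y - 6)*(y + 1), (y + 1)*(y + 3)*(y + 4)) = y + 1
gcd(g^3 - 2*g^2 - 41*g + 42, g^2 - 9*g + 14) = g - 7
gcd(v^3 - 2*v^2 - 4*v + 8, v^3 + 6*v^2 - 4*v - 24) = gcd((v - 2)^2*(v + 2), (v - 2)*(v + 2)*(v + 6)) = v^2 - 4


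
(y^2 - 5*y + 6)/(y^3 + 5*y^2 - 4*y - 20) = (y - 3)/(y^2 + 7*y + 10)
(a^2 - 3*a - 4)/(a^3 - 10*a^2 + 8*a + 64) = (a + 1)/(a^2 - 6*a - 16)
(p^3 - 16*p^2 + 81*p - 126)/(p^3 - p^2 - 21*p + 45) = (p^2 - 13*p + 42)/(p^2 + 2*p - 15)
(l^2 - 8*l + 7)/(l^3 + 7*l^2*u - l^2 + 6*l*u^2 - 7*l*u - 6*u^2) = (l - 7)/(l^2 + 7*l*u + 6*u^2)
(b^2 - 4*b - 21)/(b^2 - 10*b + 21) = (b + 3)/(b - 3)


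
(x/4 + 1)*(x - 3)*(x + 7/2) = x^3/4 + 9*x^2/8 - 17*x/8 - 21/2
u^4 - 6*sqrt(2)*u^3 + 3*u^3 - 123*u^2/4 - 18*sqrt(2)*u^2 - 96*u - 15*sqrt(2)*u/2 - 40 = (u + 1/2)*(u + 5/2)*(u - 8*sqrt(2))*(u + 2*sqrt(2))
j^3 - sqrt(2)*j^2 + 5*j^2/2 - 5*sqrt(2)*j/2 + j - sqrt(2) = (j + 1/2)*(j + 2)*(j - sqrt(2))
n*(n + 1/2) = n^2 + n/2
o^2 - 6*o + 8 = (o - 4)*(o - 2)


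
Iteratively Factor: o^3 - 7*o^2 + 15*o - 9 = (o - 3)*(o^2 - 4*o + 3) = (o - 3)^2*(o - 1)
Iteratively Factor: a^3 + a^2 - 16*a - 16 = (a + 4)*(a^2 - 3*a - 4) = (a - 4)*(a + 4)*(a + 1)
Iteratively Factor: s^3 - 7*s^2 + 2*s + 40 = (s - 4)*(s^2 - 3*s - 10) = (s - 4)*(s + 2)*(s - 5)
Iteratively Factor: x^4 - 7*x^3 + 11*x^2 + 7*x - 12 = (x - 1)*(x^3 - 6*x^2 + 5*x + 12) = (x - 4)*(x - 1)*(x^2 - 2*x - 3) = (x - 4)*(x - 1)*(x + 1)*(x - 3)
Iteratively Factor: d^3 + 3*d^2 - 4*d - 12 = (d + 2)*(d^2 + d - 6) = (d - 2)*(d + 2)*(d + 3)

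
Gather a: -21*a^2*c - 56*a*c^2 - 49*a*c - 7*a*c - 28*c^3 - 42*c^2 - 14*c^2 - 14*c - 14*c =-21*a^2*c + a*(-56*c^2 - 56*c) - 28*c^3 - 56*c^2 - 28*c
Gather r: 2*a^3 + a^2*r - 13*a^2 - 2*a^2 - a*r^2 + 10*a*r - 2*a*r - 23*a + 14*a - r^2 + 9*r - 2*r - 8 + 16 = 2*a^3 - 15*a^2 - 9*a + r^2*(-a - 1) + r*(a^2 + 8*a + 7) + 8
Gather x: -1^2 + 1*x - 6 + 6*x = 7*x - 7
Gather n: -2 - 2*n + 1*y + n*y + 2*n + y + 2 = n*y + 2*y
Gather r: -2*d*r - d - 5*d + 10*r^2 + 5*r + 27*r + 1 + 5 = -6*d + 10*r^2 + r*(32 - 2*d) + 6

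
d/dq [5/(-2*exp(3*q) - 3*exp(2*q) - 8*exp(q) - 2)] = (30*exp(2*q) + 30*exp(q) + 40)*exp(q)/(2*exp(3*q) + 3*exp(2*q) + 8*exp(q) + 2)^2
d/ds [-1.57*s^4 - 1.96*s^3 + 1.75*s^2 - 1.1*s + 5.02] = -6.28*s^3 - 5.88*s^2 + 3.5*s - 1.1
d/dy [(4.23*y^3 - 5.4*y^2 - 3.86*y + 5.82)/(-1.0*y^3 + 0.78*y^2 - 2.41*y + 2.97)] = (-2.1006*y^4 - 28.1086*y^3 + 71.1741*y^2 - 41.1552*y + 2.562)/(1.0*y^6 - 1.56*y^5 + 5.4284*y^4 - 9.6996*y^3 + 10.4413*y^2 - 14.3154*y + 8.8209)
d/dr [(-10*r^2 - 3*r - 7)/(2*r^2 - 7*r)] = (76*r^2 + 28*r - 49)/(r^2*(4*r^2 - 28*r + 49))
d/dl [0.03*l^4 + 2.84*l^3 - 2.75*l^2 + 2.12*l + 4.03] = 0.12*l^3 + 8.52*l^2 - 5.5*l + 2.12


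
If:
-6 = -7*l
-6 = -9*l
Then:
No Solution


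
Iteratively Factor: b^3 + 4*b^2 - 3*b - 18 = (b + 3)*(b^2 + b - 6) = (b + 3)^2*(b - 2)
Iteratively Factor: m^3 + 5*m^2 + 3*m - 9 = (m + 3)*(m^2 + 2*m - 3) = (m - 1)*(m + 3)*(m + 3)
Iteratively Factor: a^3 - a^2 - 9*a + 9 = (a - 3)*(a^2 + 2*a - 3) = (a - 3)*(a - 1)*(a + 3)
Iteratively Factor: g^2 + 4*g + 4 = (g + 2)*(g + 2)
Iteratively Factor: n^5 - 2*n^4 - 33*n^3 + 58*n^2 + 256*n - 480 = (n + 4)*(n^4 - 6*n^3 - 9*n^2 + 94*n - 120) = (n - 5)*(n + 4)*(n^3 - n^2 - 14*n + 24) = (n - 5)*(n + 4)^2*(n^2 - 5*n + 6) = (n - 5)*(n - 3)*(n + 4)^2*(n - 2)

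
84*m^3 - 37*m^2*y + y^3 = (-4*m + y)*(-3*m + y)*(7*m + y)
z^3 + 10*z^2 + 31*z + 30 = (z + 2)*(z + 3)*(z + 5)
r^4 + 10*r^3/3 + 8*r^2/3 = r^2*(r + 4/3)*(r + 2)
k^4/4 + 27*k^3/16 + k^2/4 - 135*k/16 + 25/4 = (k/4 + 1)*(k - 5/4)*(k - 1)*(k + 5)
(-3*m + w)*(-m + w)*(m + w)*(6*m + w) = 18*m^4 - 3*m^3*w - 19*m^2*w^2 + 3*m*w^3 + w^4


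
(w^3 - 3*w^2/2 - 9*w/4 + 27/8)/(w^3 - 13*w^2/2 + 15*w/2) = (w^2 - 9/4)/(w*(w - 5))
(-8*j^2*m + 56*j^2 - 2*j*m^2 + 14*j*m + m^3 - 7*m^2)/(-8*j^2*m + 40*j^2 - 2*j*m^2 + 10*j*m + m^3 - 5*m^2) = (m - 7)/(m - 5)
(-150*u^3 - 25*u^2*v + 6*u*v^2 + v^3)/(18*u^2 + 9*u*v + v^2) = (-25*u^2 + v^2)/(3*u + v)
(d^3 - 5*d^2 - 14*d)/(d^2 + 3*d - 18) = d*(d^2 - 5*d - 14)/(d^2 + 3*d - 18)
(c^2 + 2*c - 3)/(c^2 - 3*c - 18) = (c - 1)/(c - 6)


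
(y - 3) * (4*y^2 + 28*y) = 4*y^3 + 16*y^2 - 84*y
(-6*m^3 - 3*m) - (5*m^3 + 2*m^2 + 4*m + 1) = -11*m^3 - 2*m^2 - 7*m - 1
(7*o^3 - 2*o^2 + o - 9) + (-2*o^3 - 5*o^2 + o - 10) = 5*o^3 - 7*o^2 + 2*o - 19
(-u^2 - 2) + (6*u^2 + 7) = 5*u^2 + 5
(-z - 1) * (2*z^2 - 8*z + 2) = -2*z^3 + 6*z^2 + 6*z - 2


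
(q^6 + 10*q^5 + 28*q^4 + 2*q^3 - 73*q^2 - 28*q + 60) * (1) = q^6 + 10*q^5 + 28*q^4 + 2*q^3 - 73*q^2 - 28*q + 60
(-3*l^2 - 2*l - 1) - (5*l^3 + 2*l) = -5*l^3 - 3*l^2 - 4*l - 1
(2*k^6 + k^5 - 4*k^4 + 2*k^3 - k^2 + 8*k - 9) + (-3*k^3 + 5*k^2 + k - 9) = 2*k^6 + k^5 - 4*k^4 - k^3 + 4*k^2 + 9*k - 18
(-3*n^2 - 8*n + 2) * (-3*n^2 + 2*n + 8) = 9*n^4 + 18*n^3 - 46*n^2 - 60*n + 16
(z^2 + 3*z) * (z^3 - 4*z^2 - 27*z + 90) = z^5 - z^4 - 39*z^3 + 9*z^2 + 270*z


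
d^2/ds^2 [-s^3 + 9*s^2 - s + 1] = 18 - 6*s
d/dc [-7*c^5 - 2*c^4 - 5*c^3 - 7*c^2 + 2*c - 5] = -35*c^4 - 8*c^3 - 15*c^2 - 14*c + 2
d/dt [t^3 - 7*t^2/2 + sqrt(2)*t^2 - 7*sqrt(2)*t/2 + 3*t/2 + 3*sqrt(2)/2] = 3*t^2 - 7*t + 2*sqrt(2)*t - 7*sqrt(2)/2 + 3/2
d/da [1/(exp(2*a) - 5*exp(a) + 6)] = (5 - 2*exp(a))*exp(a)/(exp(2*a) - 5*exp(a) + 6)^2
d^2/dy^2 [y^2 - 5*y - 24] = 2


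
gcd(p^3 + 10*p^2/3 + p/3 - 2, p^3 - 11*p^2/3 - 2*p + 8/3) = p^2 + p/3 - 2/3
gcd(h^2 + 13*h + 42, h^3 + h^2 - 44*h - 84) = h + 6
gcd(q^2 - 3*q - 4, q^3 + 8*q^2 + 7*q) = q + 1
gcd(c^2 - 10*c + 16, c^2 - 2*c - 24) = 1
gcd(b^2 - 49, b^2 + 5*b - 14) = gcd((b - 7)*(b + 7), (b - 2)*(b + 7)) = b + 7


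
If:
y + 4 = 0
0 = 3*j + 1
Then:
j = -1/3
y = -4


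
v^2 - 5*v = v*(v - 5)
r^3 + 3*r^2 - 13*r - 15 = (r - 3)*(r + 1)*(r + 5)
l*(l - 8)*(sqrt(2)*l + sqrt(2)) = sqrt(2)*l^3 - 7*sqrt(2)*l^2 - 8*sqrt(2)*l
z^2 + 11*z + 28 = (z + 4)*(z + 7)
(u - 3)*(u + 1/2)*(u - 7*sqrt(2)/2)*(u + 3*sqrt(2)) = u^4 - 5*u^3/2 - sqrt(2)*u^3/2 - 45*u^2/2 + 5*sqrt(2)*u^2/4 + 3*sqrt(2)*u/4 + 105*u/2 + 63/2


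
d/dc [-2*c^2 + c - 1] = 1 - 4*c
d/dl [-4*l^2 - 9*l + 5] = -8*l - 9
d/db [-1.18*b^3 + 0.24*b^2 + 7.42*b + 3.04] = -3.54*b^2 + 0.48*b + 7.42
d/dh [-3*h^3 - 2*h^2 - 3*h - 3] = -9*h^2 - 4*h - 3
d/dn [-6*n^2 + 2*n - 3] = 2 - 12*n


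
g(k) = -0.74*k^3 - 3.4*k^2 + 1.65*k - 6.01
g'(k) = -2.22*k^2 - 6.8*k + 1.65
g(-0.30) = -6.79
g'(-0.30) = 3.49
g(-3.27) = -21.89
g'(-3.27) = 0.15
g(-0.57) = -7.92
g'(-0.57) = 4.80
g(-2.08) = -17.49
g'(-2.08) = 6.19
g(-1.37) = -12.75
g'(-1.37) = 6.80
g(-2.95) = -21.47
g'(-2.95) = 2.39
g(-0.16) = -6.36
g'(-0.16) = 2.68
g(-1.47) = -13.43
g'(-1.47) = 6.85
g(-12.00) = 763.31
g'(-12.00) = -236.43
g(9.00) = -806.02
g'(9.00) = -239.37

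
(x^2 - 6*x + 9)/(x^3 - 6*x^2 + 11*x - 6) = (x - 3)/(x^2 - 3*x + 2)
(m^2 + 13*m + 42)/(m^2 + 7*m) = (m + 6)/m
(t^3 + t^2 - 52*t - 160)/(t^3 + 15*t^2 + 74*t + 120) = (t - 8)/(t + 6)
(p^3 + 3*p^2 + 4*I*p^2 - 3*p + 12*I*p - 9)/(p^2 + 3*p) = p + 4*I - 3/p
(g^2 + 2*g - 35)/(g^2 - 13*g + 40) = (g + 7)/(g - 8)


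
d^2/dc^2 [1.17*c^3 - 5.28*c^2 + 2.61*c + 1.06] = 7.02*c - 10.56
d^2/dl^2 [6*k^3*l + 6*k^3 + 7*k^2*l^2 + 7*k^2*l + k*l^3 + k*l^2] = 2*k*(7*k + 3*l + 1)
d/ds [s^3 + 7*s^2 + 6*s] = 3*s^2 + 14*s + 6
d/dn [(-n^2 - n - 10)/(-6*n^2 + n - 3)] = (-7*n^2 - 114*n + 13)/(36*n^4 - 12*n^3 + 37*n^2 - 6*n + 9)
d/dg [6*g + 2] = 6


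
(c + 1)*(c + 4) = c^2 + 5*c + 4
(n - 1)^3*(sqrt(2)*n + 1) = sqrt(2)*n^4 - 3*sqrt(2)*n^3 + n^3 - 3*n^2 + 3*sqrt(2)*n^2 - sqrt(2)*n + 3*n - 1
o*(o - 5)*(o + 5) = o^3 - 25*o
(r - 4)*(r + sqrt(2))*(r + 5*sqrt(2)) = r^3 - 4*r^2 + 6*sqrt(2)*r^2 - 24*sqrt(2)*r + 10*r - 40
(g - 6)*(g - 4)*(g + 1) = g^3 - 9*g^2 + 14*g + 24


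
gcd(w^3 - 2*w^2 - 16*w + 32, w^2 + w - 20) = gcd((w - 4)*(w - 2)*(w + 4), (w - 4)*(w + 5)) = w - 4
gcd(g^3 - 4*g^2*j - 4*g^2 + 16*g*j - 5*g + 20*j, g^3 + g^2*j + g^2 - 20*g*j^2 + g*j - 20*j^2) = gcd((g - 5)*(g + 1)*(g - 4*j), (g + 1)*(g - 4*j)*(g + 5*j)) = g^2 - 4*g*j + g - 4*j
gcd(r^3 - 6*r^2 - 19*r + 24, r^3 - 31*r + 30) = r - 1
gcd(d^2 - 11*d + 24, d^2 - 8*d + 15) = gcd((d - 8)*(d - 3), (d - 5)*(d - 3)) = d - 3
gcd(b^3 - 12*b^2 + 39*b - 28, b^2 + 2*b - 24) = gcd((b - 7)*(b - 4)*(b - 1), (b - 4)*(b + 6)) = b - 4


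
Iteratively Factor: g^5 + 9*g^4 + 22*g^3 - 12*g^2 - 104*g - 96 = (g - 2)*(g^4 + 11*g^3 + 44*g^2 + 76*g + 48) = (g - 2)*(g + 4)*(g^3 + 7*g^2 + 16*g + 12) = (g - 2)*(g + 2)*(g + 4)*(g^2 + 5*g + 6) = (g - 2)*(g + 2)*(g + 3)*(g + 4)*(g + 2)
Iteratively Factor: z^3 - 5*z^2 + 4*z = (z)*(z^2 - 5*z + 4) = z*(z - 4)*(z - 1)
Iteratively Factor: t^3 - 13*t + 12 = (t - 1)*(t^2 + t - 12) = (t - 3)*(t - 1)*(t + 4)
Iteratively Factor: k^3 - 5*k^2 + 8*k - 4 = (k - 1)*(k^2 - 4*k + 4) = (k - 2)*(k - 1)*(k - 2)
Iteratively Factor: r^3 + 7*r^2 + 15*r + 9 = (r + 1)*(r^2 + 6*r + 9) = (r + 1)*(r + 3)*(r + 3)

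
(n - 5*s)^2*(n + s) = n^3 - 9*n^2*s + 15*n*s^2 + 25*s^3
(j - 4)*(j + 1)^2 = j^3 - 2*j^2 - 7*j - 4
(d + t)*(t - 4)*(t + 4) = d*t^2 - 16*d + t^3 - 16*t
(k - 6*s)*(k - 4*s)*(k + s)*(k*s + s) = k^4*s - 9*k^3*s^2 + k^3*s + 14*k^2*s^3 - 9*k^2*s^2 + 24*k*s^4 + 14*k*s^3 + 24*s^4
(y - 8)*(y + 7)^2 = y^3 + 6*y^2 - 63*y - 392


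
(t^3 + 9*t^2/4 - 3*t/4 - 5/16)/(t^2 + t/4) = t + 2 - 5/(4*t)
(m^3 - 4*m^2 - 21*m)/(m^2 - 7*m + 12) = m*(m^2 - 4*m - 21)/(m^2 - 7*m + 12)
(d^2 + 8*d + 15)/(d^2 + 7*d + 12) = (d + 5)/(d + 4)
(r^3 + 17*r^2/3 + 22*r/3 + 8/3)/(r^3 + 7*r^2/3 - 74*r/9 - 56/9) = 3*(r + 1)/(3*r - 7)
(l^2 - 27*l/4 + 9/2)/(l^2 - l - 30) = (l - 3/4)/(l + 5)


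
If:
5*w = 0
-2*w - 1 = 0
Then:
No Solution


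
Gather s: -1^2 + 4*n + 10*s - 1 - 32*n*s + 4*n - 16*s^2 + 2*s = 8*n - 16*s^2 + s*(12 - 32*n) - 2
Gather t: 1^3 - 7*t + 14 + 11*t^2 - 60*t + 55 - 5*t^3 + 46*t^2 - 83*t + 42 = -5*t^3 + 57*t^2 - 150*t + 112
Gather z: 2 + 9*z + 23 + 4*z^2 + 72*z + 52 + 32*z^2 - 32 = 36*z^2 + 81*z + 45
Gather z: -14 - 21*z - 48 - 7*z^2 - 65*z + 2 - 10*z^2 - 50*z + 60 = -17*z^2 - 136*z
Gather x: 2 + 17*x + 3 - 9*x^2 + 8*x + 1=-9*x^2 + 25*x + 6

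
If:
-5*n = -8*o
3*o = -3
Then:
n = -8/5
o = -1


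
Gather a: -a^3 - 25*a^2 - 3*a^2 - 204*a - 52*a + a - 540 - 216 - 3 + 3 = -a^3 - 28*a^2 - 255*a - 756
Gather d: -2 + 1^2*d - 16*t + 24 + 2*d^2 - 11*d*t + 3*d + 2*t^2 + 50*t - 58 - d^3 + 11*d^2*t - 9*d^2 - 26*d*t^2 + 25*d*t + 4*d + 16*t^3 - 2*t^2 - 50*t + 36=-d^3 + d^2*(11*t - 7) + d*(-26*t^2 + 14*t + 8) + 16*t^3 - 16*t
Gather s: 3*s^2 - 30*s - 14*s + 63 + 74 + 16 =3*s^2 - 44*s + 153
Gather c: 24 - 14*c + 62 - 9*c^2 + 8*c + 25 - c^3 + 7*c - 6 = -c^3 - 9*c^2 + c + 105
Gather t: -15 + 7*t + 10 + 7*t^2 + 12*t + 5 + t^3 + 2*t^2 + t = t^3 + 9*t^2 + 20*t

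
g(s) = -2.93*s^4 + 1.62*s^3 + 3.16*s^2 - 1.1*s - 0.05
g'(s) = -11.72*s^3 + 4.86*s^2 + 6.32*s - 1.1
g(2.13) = -32.71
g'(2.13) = -78.85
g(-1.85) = -31.78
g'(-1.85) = 78.05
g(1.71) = -9.64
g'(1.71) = -34.68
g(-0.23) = 0.34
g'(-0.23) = -2.15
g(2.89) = -142.12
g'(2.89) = -225.14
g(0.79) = 0.71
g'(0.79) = 1.15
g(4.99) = -1542.21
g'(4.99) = -1304.78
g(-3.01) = -252.80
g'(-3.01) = 343.52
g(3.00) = -168.50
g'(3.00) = -254.84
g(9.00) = -17796.74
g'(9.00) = -8094.44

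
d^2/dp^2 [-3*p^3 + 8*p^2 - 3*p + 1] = 16 - 18*p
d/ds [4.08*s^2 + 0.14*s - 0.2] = 8.16*s + 0.14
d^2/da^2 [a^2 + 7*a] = 2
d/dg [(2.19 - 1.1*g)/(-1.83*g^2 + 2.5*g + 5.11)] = (-2.013*g^2 + 8.0154*g - 11.096)/(3.3489*g^4 - 9.15*g^3 - 12.4526*g^2 + 25.55*g + 26.1121)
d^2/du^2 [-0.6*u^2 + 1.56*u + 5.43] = -1.20000000000000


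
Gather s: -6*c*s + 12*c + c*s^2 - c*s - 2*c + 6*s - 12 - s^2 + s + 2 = 10*c + s^2*(c - 1) + s*(7 - 7*c) - 10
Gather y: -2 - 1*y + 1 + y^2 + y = y^2 - 1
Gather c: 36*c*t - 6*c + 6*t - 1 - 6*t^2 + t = c*(36*t - 6) - 6*t^2 + 7*t - 1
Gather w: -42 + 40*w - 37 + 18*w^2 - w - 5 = 18*w^2 + 39*w - 84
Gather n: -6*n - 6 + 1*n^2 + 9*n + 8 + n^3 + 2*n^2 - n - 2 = n^3 + 3*n^2 + 2*n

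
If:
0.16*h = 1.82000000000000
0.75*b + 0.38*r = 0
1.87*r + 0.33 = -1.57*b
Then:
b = 0.16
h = 11.38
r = -0.31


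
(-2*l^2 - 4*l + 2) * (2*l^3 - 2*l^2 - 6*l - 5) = -4*l^5 - 4*l^4 + 24*l^3 + 30*l^2 + 8*l - 10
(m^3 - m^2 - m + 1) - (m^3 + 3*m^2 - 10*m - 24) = -4*m^2 + 9*m + 25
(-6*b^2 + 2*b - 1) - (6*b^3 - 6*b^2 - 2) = -6*b^3 + 2*b + 1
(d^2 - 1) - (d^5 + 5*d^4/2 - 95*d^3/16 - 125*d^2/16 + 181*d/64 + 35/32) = -d^5 - 5*d^4/2 + 95*d^3/16 + 141*d^2/16 - 181*d/64 - 67/32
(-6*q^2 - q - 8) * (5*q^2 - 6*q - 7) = -30*q^4 + 31*q^3 + 8*q^2 + 55*q + 56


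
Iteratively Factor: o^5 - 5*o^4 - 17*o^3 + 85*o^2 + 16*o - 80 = (o - 5)*(o^4 - 17*o^2 + 16) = (o - 5)*(o - 1)*(o^3 + o^2 - 16*o - 16) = (o - 5)*(o - 1)*(o + 1)*(o^2 - 16) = (o - 5)*(o - 4)*(o - 1)*(o + 1)*(o + 4)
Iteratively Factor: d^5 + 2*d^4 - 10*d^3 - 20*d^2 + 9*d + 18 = (d - 1)*(d^4 + 3*d^3 - 7*d^2 - 27*d - 18) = (d - 1)*(d + 3)*(d^3 - 7*d - 6) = (d - 3)*(d - 1)*(d + 3)*(d^2 + 3*d + 2) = (d - 3)*(d - 1)*(d + 2)*(d + 3)*(d + 1)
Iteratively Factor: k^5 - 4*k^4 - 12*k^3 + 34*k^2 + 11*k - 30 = (k - 1)*(k^4 - 3*k^3 - 15*k^2 + 19*k + 30) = (k - 2)*(k - 1)*(k^3 - k^2 - 17*k - 15) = (k - 2)*(k - 1)*(k + 3)*(k^2 - 4*k - 5) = (k - 2)*(k - 1)*(k + 1)*(k + 3)*(k - 5)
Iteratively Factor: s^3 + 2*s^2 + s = (s + 1)*(s^2 + s) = (s + 1)^2*(s)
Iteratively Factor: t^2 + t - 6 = (t + 3)*(t - 2)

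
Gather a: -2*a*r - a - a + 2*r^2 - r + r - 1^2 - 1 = a*(-2*r - 2) + 2*r^2 - 2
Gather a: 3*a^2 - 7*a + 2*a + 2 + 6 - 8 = 3*a^2 - 5*a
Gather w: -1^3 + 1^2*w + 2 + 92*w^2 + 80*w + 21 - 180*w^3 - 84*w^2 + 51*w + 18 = -180*w^3 + 8*w^2 + 132*w + 40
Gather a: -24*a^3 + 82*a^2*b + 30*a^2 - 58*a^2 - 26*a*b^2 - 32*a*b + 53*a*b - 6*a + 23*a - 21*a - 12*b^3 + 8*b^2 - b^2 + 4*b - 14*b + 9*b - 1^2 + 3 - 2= -24*a^3 + a^2*(82*b - 28) + a*(-26*b^2 + 21*b - 4) - 12*b^3 + 7*b^2 - b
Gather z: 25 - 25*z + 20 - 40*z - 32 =13 - 65*z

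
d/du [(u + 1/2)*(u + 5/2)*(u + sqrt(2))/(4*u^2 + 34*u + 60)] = (2*u^2 + 24*u + 6 + 11*sqrt(2))/(8*(u^2 + 12*u + 36))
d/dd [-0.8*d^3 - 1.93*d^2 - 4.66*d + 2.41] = -2.4*d^2 - 3.86*d - 4.66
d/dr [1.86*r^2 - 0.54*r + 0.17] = 3.72*r - 0.54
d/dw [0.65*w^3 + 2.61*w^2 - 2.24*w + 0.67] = 1.95*w^2 + 5.22*w - 2.24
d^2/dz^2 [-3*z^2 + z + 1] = -6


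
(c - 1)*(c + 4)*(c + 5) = c^3 + 8*c^2 + 11*c - 20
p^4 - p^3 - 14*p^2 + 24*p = p*(p - 3)*(p - 2)*(p + 4)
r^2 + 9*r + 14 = (r + 2)*(r + 7)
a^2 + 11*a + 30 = (a + 5)*(a + 6)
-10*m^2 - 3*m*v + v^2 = (-5*m + v)*(2*m + v)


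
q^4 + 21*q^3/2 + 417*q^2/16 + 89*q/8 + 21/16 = (q + 1/4)^2*(q + 3)*(q + 7)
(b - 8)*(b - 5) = b^2 - 13*b + 40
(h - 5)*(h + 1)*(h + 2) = h^3 - 2*h^2 - 13*h - 10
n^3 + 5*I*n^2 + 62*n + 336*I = (n - 8*I)*(n + 6*I)*(n + 7*I)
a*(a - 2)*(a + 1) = a^3 - a^2 - 2*a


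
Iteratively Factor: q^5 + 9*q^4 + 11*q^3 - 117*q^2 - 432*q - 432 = (q + 3)*(q^4 + 6*q^3 - 7*q^2 - 96*q - 144) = (q - 4)*(q + 3)*(q^3 + 10*q^2 + 33*q + 36) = (q - 4)*(q + 3)*(q + 4)*(q^2 + 6*q + 9) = (q - 4)*(q + 3)^2*(q + 4)*(q + 3)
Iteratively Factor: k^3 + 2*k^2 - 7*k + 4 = (k + 4)*(k^2 - 2*k + 1) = (k - 1)*(k + 4)*(k - 1)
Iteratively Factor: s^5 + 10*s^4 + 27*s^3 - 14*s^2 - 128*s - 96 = (s + 4)*(s^4 + 6*s^3 + 3*s^2 - 26*s - 24) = (s + 3)*(s + 4)*(s^3 + 3*s^2 - 6*s - 8) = (s - 2)*(s + 3)*(s + 4)*(s^2 + 5*s + 4) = (s - 2)*(s + 3)*(s + 4)^2*(s + 1)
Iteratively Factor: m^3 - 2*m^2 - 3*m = (m + 1)*(m^2 - 3*m) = (m - 3)*(m + 1)*(m)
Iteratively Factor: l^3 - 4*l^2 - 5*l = (l)*(l^2 - 4*l - 5) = l*(l - 5)*(l + 1)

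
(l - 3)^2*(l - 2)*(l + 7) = l^4 - l^3 - 35*l^2 + 129*l - 126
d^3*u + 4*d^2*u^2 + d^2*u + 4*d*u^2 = d*(d + 4*u)*(d*u + u)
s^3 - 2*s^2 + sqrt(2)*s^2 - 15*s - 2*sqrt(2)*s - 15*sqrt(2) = (s - 5)*(s + 3)*(s + sqrt(2))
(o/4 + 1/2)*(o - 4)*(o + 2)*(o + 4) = o^4/4 + o^3 - 3*o^2 - 16*o - 16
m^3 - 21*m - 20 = (m - 5)*(m + 1)*(m + 4)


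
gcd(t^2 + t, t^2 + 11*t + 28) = 1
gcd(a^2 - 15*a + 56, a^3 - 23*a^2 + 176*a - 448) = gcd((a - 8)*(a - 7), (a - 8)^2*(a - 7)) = a^2 - 15*a + 56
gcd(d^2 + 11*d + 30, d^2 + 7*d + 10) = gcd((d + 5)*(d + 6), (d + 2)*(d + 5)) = d + 5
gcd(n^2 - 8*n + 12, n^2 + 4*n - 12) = n - 2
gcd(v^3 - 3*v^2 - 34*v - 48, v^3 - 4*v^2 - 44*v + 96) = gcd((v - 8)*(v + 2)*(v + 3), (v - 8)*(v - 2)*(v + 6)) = v - 8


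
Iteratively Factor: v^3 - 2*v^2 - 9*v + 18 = (v - 3)*(v^2 + v - 6) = (v - 3)*(v - 2)*(v + 3)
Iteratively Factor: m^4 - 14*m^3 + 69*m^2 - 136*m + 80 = (m - 4)*(m^3 - 10*m^2 + 29*m - 20) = (m - 4)*(m - 1)*(m^2 - 9*m + 20) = (m - 5)*(m - 4)*(m - 1)*(m - 4)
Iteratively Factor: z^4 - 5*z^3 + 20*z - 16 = (z - 4)*(z^3 - z^2 - 4*z + 4) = (z - 4)*(z + 2)*(z^2 - 3*z + 2) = (z - 4)*(z - 1)*(z + 2)*(z - 2)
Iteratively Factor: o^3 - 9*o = (o + 3)*(o^2 - 3*o) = o*(o + 3)*(o - 3)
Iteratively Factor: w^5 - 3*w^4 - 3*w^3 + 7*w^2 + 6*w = (w - 2)*(w^4 - w^3 - 5*w^2 - 3*w) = (w - 2)*(w + 1)*(w^3 - 2*w^2 - 3*w) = w*(w - 2)*(w + 1)*(w^2 - 2*w - 3) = w*(w - 3)*(w - 2)*(w + 1)*(w + 1)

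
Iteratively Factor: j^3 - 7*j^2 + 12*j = (j - 3)*(j^2 - 4*j) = (j - 4)*(j - 3)*(j)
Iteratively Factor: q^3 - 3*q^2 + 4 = (q + 1)*(q^2 - 4*q + 4) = (q - 2)*(q + 1)*(q - 2)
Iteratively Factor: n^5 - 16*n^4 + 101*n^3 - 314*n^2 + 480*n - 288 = (n - 3)*(n^4 - 13*n^3 + 62*n^2 - 128*n + 96) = (n - 3)*(n - 2)*(n^3 - 11*n^2 + 40*n - 48) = (n - 4)*(n - 3)*(n - 2)*(n^2 - 7*n + 12) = (n - 4)*(n - 3)^2*(n - 2)*(n - 4)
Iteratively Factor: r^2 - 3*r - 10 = (r + 2)*(r - 5)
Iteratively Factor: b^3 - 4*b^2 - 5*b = (b + 1)*(b^2 - 5*b) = (b - 5)*(b + 1)*(b)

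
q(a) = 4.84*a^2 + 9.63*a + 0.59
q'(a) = 9.68*a + 9.63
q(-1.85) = -0.66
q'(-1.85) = -8.28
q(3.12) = 77.75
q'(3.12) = 39.83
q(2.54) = 56.28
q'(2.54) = 34.22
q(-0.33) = -2.06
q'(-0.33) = 6.44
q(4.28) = 130.47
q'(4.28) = 51.06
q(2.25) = 46.76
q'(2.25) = 31.41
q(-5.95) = 114.64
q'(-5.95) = -47.97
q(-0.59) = -3.41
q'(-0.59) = 3.92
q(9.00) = 479.30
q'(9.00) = 96.75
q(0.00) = 0.59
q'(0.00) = 9.63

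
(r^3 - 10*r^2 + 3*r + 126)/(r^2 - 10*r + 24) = (r^2 - 4*r - 21)/(r - 4)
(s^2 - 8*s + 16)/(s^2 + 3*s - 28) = (s - 4)/(s + 7)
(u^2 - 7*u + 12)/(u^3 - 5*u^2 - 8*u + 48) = (u - 3)/(u^2 - u - 12)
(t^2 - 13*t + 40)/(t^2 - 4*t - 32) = (t - 5)/(t + 4)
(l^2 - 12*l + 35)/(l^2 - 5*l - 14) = (l - 5)/(l + 2)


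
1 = 1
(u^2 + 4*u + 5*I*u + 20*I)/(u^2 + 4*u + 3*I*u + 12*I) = (u + 5*I)/(u + 3*I)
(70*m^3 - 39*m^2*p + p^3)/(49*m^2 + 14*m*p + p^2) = (10*m^2 - 7*m*p + p^2)/(7*m + p)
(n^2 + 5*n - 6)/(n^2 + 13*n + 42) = (n - 1)/(n + 7)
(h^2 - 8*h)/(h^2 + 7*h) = (h - 8)/(h + 7)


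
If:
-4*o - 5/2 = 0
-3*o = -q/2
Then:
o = -5/8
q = -15/4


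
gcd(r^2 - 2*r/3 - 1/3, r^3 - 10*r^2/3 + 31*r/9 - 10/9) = r - 1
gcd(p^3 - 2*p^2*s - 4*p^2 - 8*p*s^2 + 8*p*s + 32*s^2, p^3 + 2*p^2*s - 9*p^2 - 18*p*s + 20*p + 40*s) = p^2 + 2*p*s - 4*p - 8*s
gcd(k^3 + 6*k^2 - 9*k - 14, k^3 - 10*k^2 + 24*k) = 1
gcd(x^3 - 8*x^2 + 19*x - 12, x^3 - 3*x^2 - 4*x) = x - 4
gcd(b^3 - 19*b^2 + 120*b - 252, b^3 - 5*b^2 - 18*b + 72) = b - 6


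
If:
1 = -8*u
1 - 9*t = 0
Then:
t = 1/9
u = -1/8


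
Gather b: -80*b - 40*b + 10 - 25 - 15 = -120*b - 30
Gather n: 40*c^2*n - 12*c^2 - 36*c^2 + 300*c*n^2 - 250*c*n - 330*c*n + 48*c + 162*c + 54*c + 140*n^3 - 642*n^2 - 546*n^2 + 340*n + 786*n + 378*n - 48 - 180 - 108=-48*c^2 + 264*c + 140*n^3 + n^2*(300*c - 1188) + n*(40*c^2 - 580*c + 1504) - 336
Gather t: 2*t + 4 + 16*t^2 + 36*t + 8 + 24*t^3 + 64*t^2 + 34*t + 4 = 24*t^3 + 80*t^2 + 72*t + 16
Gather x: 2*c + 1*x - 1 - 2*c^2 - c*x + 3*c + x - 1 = -2*c^2 + 5*c + x*(2 - c) - 2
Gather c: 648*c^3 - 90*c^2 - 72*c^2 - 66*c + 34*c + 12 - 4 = 648*c^3 - 162*c^2 - 32*c + 8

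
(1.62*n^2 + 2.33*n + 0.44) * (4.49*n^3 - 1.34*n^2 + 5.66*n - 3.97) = 7.2738*n^5 + 8.2909*n^4 + 8.0226*n^3 + 6.1668*n^2 - 6.7597*n - 1.7468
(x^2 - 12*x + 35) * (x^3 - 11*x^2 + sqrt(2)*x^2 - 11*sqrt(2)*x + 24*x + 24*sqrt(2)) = x^5 - 23*x^4 + sqrt(2)*x^4 - 23*sqrt(2)*x^3 + 191*x^3 - 673*x^2 + 191*sqrt(2)*x^2 - 673*sqrt(2)*x + 840*x + 840*sqrt(2)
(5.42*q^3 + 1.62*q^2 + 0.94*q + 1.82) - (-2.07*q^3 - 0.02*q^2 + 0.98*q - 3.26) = 7.49*q^3 + 1.64*q^2 - 0.04*q + 5.08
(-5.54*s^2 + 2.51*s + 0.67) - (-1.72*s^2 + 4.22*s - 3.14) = -3.82*s^2 - 1.71*s + 3.81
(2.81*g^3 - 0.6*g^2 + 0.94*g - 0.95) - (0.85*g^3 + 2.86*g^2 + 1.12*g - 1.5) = 1.96*g^3 - 3.46*g^2 - 0.18*g + 0.55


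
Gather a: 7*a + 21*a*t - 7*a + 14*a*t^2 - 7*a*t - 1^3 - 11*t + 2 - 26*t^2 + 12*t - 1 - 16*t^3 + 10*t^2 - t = a*(14*t^2 + 14*t) - 16*t^3 - 16*t^2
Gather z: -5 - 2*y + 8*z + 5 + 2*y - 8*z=0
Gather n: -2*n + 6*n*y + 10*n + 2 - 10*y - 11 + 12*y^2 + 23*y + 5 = n*(6*y + 8) + 12*y^2 + 13*y - 4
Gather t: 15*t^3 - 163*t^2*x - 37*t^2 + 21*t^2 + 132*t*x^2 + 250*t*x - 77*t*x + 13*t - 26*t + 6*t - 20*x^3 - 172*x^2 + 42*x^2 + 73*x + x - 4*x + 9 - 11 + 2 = 15*t^3 + t^2*(-163*x - 16) + t*(132*x^2 + 173*x - 7) - 20*x^3 - 130*x^2 + 70*x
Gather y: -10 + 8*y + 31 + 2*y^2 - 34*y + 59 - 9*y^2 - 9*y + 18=-7*y^2 - 35*y + 98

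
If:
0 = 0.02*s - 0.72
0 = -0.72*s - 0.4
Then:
No Solution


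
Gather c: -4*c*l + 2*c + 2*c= c*(4 - 4*l)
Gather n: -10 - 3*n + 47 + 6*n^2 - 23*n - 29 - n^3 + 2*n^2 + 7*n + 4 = -n^3 + 8*n^2 - 19*n + 12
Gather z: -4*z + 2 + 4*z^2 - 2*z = 4*z^2 - 6*z + 2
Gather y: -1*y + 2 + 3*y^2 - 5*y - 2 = 3*y^2 - 6*y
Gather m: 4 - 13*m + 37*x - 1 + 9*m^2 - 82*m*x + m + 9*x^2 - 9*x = 9*m^2 + m*(-82*x - 12) + 9*x^2 + 28*x + 3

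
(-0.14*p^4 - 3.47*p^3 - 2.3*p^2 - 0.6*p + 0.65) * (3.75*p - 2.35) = -0.525*p^5 - 12.6835*p^4 - 0.470499999999999*p^3 + 3.155*p^2 + 3.8475*p - 1.5275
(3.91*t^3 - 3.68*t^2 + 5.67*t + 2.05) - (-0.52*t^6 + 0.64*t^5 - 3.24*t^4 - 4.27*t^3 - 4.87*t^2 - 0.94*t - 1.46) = 0.52*t^6 - 0.64*t^5 + 3.24*t^4 + 8.18*t^3 + 1.19*t^2 + 6.61*t + 3.51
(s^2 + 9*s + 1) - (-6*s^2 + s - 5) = 7*s^2 + 8*s + 6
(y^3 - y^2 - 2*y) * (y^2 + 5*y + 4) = y^5 + 4*y^4 - 3*y^3 - 14*y^2 - 8*y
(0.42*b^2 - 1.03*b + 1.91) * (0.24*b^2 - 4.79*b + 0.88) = 0.1008*b^4 - 2.259*b^3 + 5.7617*b^2 - 10.0553*b + 1.6808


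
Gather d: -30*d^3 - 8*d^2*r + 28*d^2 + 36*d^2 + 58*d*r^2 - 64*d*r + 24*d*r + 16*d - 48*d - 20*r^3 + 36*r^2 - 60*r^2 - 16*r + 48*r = -30*d^3 + d^2*(64 - 8*r) + d*(58*r^2 - 40*r - 32) - 20*r^3 - 24*r^2 + 32*r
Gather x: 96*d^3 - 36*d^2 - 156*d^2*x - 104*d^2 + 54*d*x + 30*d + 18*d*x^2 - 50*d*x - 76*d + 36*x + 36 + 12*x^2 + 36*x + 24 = 96*d^3 - 140*d^2 - 46*d + x^2*(18*d + 12) + x*(-156*d^2 + 4*d + 72) + 60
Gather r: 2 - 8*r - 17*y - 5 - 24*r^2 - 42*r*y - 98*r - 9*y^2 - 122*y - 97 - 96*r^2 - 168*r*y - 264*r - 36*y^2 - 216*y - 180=-120*r^2 + r*(-210*y - 370) - 45*y^2 - 355*y - 280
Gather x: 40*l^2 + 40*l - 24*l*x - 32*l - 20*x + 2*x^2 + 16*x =40*l^2 + 8*l + 2*x^2 + x*(-24*l - 4)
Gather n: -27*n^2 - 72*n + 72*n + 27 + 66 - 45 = 48 - 27*n^2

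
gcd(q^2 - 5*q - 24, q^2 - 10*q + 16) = q - 8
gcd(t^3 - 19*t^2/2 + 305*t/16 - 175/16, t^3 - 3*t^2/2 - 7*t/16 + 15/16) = t - 5/4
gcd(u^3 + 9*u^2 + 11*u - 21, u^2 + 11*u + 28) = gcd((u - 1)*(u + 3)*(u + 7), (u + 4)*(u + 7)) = u + 7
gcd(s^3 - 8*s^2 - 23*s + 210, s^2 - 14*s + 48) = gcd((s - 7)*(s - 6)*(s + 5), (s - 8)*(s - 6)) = s - 6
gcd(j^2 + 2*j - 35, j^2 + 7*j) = j + 7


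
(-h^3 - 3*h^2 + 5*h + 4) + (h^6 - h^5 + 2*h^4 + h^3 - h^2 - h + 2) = h^6 - h^5 + 2*h^4 - 4*h^2 + 4*h + 6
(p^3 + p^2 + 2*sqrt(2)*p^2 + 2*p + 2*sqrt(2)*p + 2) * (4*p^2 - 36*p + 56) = 4*p^5 - 32*p^4 + 8*sqrt(2)*p^4 - 64*sqrt(2)*p^3 + 28*p^3 - 8*p^2 + 40*sqrt(2)*p^2 + 40*p + 112*sqrt(2)*p + 112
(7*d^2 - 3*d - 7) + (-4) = 7*d^2 - 3*d - 11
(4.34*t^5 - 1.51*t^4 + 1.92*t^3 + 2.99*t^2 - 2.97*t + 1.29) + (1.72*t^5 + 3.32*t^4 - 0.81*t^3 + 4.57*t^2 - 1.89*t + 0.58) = 6.06*t^5 + 1.81*t^4 + 1.11*t^3 + 7.56*t^2 - 4.86*t + 1.87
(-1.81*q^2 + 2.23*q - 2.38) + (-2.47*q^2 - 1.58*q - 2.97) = -4.28*q^2 + 0.65*q - 5.35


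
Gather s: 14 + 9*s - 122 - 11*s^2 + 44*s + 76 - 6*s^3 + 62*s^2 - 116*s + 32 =-6*s^3 + 51*s^2 - 63*s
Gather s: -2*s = -2*s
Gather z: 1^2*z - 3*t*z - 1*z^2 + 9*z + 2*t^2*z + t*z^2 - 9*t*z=z^2*(t - 1) + z*(2*t^2 - 12*t + 10)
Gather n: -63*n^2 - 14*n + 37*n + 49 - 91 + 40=-63*n^2 + 23*n - 2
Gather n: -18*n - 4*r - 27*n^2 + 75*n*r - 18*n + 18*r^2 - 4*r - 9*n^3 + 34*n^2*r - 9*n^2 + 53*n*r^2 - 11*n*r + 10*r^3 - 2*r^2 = -9*n^3 + n^2*(34*r - 36) + n*(53*r^2 + 64*r - 36) + 10*r^3 + 16*r^2 - 8*r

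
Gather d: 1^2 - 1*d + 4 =5 - d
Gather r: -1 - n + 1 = -n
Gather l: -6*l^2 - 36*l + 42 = -6*l^2 - 36*l + 42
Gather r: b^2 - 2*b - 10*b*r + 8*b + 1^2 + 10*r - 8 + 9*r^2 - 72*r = b^2 + 6*b + 9*r^2 + r*(-10*b - 62) - 7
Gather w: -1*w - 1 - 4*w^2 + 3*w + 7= -4*w^2 + 2*w + 6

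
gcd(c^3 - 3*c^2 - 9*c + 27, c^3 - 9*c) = c^2 - 9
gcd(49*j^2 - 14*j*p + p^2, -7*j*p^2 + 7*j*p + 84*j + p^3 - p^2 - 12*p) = -7*j + p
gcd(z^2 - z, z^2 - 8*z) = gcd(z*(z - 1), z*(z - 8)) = z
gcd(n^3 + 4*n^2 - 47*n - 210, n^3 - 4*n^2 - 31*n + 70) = n^2 - 2*n - 35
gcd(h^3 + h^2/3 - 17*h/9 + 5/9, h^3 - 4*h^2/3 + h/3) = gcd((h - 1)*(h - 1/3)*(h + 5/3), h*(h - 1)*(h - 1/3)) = h^2 - 4*h/3 + 1/3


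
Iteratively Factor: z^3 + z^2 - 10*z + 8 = (z - 2)*(z^2 + 3*z - 4) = (z - 2)*(z + 4)*(z - 1)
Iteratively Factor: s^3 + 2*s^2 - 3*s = (s - 1)*(s^2 + 3*s) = (s - 1)*(s + 3)*(s)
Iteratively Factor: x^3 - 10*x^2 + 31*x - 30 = (x - 3)*(x^2 - 7*x + 10) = (x - 5)*(x - 3)*(x - 2)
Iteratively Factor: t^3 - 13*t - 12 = (t + 1)*(t^2 - t - 12) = (t + 1)*(t + 3)*(t - 4)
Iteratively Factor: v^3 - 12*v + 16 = (v - 2)*(v^2 + 2*v - 8) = (v - 2)*(v + 4)*(v - 2)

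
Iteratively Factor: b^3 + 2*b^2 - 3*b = (b + 3)*(b^2 - b) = (b - 1)*(b + 3)*(b)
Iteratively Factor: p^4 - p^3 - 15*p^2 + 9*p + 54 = (p + 3)*(p^3 - 4*p^2 - 3*p + 18) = (p - 3)*(p + 3)*(p^2 - p - 6) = (p - 3)^2*(p + 3)*(p + 2)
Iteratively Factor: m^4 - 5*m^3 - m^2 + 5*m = (m - 5)*(m^3 - m) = (m - 5)*(m + 1)*(m^2 - m) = (m - 5)*(m - 1)*(m + 1)*(m)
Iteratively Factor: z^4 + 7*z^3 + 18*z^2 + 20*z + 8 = (z + 2)*(z^3 + 5*z^2 + 8*z + 4) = (z + 2)^2*(z^2 + 3*z + 2) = (z + 1)*(z + 2)^2*(z + 2)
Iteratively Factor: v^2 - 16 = (v - 4)*(v + 4)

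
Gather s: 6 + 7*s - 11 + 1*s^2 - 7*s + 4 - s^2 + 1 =0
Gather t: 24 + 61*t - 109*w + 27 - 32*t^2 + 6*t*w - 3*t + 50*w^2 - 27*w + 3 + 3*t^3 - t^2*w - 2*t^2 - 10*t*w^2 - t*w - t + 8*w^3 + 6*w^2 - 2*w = 3*t^3 + t^2*(-w - 34) + t*(-10*w^2 + 5*w + 57) + 8*w^3 + 56*w^2 - 138*w + 54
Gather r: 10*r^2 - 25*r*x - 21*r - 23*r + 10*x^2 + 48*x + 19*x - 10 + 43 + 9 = 10*r^2 + r*(-25*x - 44) + 10*x^2 + 67*x + 42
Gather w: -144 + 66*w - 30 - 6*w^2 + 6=-6*w^2 + 66*w - 168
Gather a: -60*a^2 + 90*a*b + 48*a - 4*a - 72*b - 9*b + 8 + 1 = -60*a^2 + a*(90*b + 44) - 81*b + 9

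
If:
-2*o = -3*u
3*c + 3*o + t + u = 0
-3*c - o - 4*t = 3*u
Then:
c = -35*u/18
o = 3*u/2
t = u/3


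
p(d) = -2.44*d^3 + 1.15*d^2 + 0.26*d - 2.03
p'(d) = -7.32*d^2 + 2.3*d + 0.26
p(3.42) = -85.29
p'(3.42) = -77.49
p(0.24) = -1.94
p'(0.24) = 0.39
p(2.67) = -39.58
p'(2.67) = -45.78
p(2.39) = -28.15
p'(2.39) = -36.06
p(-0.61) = -1.21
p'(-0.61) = -3.87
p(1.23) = -4.51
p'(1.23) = -7.99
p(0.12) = -1.99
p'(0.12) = 0.43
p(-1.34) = 5.56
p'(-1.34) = -15.97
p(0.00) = -2.03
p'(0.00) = 0.26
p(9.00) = -1685.30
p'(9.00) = -571.96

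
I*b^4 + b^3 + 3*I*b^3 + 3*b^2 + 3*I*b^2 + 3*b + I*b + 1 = (b + 1)^2*(b - I)*(I*b + I)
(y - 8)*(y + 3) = y^2 - 5*y - 24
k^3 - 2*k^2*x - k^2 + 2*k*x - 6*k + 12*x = (k - 3)*(k + 2)*(k - 2*x)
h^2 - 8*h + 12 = (h - 6)*(h - 2)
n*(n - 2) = n^2 - 2*n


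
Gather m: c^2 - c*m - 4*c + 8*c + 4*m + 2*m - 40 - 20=c^2 + 4*c + m*(6 - c) - 60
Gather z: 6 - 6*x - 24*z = -6*x - 24*z + 6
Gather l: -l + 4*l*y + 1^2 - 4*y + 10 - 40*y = l*(4*y - 1) - 44*y + 11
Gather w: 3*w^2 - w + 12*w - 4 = 3*w^2 + 11*w - 4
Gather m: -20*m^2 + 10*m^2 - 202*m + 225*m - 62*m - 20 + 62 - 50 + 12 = -10*m^2 - 39*m + 4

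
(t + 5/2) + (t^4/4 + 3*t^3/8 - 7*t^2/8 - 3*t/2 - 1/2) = t^4/4 + 3*t^3/8 - 7*t^2/8 - t/2 + 2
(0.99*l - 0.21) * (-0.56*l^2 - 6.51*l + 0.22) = -0.5544*l^3 - 6.3273*l^2 + 1.5849*l - 0.0462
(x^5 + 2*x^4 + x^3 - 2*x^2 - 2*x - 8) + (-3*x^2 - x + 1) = x^5 + 2*x^4 + x^3 - 5*x^2 - 3*x - 7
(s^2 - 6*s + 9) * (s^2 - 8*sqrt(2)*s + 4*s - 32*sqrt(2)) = s^4 - 8*sqrt(2)*s^3 - 2*s^3 - 15*s^2 + 16*sqrt(2)*s^2 + 36*s + 120*sqrt(2)*s - 288*sqrt(2)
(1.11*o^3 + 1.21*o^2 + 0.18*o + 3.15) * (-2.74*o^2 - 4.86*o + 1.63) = -3.0414*o^5 - 8.71*o^4 - 4.5645*o^3 - 7.5335*o^2 - 15.0156*o + 5.1345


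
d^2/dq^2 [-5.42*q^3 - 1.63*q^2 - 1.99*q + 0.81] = -32.52*q - 3.26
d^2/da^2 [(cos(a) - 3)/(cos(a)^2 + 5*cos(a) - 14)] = (-9*(1 - cos(2*a))^2*cos(a) + 17*(1 - cos(2*a))^2 - 77*cos(a) + 378*cos(2*a) - 45*cos(3*a) + 2*cos(5*a) - 66)/(4*(cos(a) - 2)^3*(cos(a) + 7)^3)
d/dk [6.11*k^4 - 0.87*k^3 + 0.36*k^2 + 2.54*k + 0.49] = 24.44*k^3 - 2.61*k^2 + 0.72*k + 2.54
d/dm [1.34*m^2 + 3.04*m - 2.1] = 2.68*m + 3.04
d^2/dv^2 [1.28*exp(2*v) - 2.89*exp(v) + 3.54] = (5.12*exp(v) - 2.89)*exp(v)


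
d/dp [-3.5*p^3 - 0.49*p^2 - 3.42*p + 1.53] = -10.5*p^2 - 0.98*p - 3.42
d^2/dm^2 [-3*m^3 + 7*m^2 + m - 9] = 14 - 18*m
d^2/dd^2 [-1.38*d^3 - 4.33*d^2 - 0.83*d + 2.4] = -8.28*d - 8.66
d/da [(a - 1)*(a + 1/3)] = 2*a - 2/3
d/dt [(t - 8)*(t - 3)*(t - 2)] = 3*t^2 - 26*t + 46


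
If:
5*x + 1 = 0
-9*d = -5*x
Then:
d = -1/9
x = -1/5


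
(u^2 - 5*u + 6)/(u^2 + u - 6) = (u - 3)/(u + 3)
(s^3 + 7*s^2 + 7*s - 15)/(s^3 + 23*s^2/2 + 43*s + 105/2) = 2*(s - 1)/(2*s + 7)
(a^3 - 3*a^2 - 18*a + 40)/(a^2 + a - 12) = (a^2 - 7*a + 10)/(a - 3)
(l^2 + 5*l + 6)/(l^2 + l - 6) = (l + 2)/(l - 2)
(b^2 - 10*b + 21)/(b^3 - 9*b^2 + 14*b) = (b - 3)/(b*(b - 2))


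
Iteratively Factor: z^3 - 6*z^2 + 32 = (z - 4)*(z^2 - 2*z - 8) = (z - 4)^2*(z + 2)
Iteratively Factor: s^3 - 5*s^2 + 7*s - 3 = (s - 1)*(s^2 - 4*s + 3) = (s - 1)^2*(s - 3)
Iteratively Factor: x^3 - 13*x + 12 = (x + 4)*(x^2 - 4*x + 3) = (x - 1)*(x + 4)*(x - 3)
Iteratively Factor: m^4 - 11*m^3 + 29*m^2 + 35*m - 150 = (m - 5)*(m^3 - 6*m^2 - m + 30) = (m - 5)*(m + 2)*(m^2 - 8*m + 15) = (m - 5)^2*(m + 2)*(m - 3)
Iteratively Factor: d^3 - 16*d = (d)*(d^2 - 16) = d*(d - 4)*(d + 4)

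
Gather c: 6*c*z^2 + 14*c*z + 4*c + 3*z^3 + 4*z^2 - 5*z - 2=c*(6*z^2 + 14*z + 4) + 3*z^3 + 4*z^2 - 5*z - 2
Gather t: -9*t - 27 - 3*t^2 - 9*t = -3*t^2 - 18*t - 27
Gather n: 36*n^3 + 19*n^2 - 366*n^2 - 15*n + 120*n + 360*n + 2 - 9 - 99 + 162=36*n^3 - 347*n^2 + 465*n + 56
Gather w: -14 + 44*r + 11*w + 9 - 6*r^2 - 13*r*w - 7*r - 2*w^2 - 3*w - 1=-6*r^2 + 37*r - 2*w^2 + w*(8 - 13*r) - 6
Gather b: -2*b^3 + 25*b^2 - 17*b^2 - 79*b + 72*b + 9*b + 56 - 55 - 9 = -2*b^3 + 8*b^2 + 2*b - 8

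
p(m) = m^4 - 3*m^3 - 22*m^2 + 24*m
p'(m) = 4*m^3 - 9*m^2 - 44*m + 24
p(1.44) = -15.72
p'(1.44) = -46.08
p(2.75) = -105.57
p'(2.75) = -81.88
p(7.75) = 1075.68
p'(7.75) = 1004.38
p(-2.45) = -110.71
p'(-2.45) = 18.95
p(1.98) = -46.65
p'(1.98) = -67.35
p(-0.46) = -15.36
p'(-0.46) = 41.95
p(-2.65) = -112.95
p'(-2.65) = 2.96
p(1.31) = -10.11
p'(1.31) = -40.09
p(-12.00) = 22464.00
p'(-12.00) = -7656.00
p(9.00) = 2808.00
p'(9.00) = 1815.00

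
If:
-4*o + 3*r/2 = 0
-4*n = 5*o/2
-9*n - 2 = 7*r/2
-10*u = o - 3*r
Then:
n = 30/89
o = -48/89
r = -128/89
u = -168/445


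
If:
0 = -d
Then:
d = 0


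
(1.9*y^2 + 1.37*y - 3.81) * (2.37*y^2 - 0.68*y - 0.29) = 4.503*y^4 + 1.9549*y^3 - 10.5123*y^2 + 2.1935*y + 1.1049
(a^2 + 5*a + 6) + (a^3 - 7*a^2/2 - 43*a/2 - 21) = a^3 - 5*a^2/2 - 33*a/2 - 15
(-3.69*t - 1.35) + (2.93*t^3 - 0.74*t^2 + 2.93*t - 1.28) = 2.93*t^3 - 0.74*t^2 - 0.76*t - 2.63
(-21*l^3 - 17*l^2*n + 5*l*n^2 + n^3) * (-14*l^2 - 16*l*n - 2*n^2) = 294*l^5 + 574*l^4*n + 244*l^3*n^2 - 60*l^2*n^3 - 26*l*n^4 - 2*n^5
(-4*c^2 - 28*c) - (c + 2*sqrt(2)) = -4*c^2 - 29*c - 2*sqrt(2)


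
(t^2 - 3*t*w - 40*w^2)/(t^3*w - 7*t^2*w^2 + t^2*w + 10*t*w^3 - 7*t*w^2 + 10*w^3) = (t^2 - 3*t*w - 40*w^2)/(w*(t^3 - 7*t^2*w + t^2 + 10*t*w^2 - 7*t*w + 10*w^2))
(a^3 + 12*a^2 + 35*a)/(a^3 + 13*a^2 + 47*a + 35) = a/(a + 1)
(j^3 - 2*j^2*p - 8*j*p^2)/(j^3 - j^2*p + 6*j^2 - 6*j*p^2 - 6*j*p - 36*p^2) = j*(-j + 4*p)/(-j^2 + 3*j*p - 6*j + 18*p)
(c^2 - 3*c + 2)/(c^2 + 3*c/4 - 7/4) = 4*(c - 2)/(4*c + 7)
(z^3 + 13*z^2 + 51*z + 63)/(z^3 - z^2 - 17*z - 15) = (z^2 + 10*z + 21)/(z^2 - 4*z - 5)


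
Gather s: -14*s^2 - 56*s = -14*s^2 - 56*s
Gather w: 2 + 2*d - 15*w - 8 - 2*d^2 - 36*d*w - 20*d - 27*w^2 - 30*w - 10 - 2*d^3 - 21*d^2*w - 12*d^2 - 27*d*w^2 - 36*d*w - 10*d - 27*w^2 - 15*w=-2*d^3 - 14*d^2 - 28*d + w^2*(-27*d - 54) + w*(-21*d^2 - 72*d - 60) - 16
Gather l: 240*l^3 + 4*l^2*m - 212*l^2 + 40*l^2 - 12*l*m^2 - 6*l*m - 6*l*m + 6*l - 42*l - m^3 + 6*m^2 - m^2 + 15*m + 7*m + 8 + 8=240*l^3 + l^2*(4*m - 172) + l*(-12*m^2 - 12*m - 36) - m^3 + 5*m^2 + 22*m + 16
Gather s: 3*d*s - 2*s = s*(3*d - 2)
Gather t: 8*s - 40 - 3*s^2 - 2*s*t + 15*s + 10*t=-3*s^2 + 23*s + t*(10 - 2*s) - 40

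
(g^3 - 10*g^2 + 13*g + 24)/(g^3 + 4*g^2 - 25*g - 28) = (g^2 - 11*g + 24)/(g^2 + 3*g - 28)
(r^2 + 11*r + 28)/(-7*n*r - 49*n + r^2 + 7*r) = (r + 4)/(-7*n + r)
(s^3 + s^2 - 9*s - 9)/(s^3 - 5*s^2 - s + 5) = (s^2 - 9)/(s^2 - 6*s + 5)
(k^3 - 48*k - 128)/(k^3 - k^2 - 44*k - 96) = (k + 4)/(k + 3)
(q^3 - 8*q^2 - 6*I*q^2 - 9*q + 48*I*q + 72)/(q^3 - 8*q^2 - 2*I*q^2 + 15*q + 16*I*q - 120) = (q^2 - 6*I*q - 9)/(q^2 - 2*I*q + 15)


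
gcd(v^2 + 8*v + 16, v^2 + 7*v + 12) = v + 4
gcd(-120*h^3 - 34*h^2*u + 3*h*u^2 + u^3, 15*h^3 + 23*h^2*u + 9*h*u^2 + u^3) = 5*h + u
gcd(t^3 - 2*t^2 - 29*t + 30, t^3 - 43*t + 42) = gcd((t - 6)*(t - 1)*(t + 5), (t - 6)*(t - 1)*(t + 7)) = t^2 - 7*t + 6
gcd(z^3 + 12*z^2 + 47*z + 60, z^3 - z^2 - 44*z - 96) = z^2 + 7*z + 12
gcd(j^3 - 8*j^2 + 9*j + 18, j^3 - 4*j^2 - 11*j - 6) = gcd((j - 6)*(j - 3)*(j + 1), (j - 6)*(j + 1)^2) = j^2 - 5*j - 6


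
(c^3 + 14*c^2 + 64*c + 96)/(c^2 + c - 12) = (c^2 + 10*c + 24)/(c - 3)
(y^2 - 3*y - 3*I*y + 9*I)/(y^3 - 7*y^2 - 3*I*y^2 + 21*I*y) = (y - 3)/(y*(y - 7))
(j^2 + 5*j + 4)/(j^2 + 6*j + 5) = (j + 4)/(j + 5)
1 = 1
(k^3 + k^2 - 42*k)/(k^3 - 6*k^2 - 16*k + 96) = k*(k + 7)/(k^2 - 16)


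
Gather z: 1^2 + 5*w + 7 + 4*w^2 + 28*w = 4*w^2 + 33*w + 8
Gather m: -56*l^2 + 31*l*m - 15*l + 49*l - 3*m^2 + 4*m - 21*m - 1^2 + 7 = -56*l^2 + 34*l - 3*m^2 + m*(31*l - 17) + 6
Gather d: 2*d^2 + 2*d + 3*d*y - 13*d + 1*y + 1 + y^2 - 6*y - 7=2*d^2 + d*(3*y - 11) + y^2 - 5*y - 6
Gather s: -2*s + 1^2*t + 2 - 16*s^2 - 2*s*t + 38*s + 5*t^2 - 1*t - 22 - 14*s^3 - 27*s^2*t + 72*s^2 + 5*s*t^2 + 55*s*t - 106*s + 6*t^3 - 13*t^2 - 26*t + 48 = -14*s^3 + s^2*(56 - 27*t) + s*(5*t^2 + 53*t - 70) + 6*t^3 - 8*t^2 - 26*t + 28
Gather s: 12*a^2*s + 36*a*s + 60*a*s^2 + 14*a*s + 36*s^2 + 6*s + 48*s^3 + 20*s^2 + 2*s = 48*s^3 + s^2*(60*a + 56) + s*(12*a^2 + 50*a + 8)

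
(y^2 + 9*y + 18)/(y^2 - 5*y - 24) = (y + 6)/(y - 8)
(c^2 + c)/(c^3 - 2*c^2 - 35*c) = (c + 1)/(c^2 - 2*c - 35)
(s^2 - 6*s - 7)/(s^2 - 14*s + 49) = (s + 1)/(s - 7)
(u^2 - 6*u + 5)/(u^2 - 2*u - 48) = (-u^2 + 6*u - 5)/(-u^2 + 2*u + 48)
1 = 1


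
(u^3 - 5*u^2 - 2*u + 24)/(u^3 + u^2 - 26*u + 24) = (u^2 - u - 6)/(u^2 + 5*u - 6)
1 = 1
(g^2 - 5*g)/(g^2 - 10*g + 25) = g/(g - 5)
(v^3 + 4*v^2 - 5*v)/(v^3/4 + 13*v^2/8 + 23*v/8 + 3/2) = 8*v*(v^2 + 4*v - 5)/(2*v^3 + 13*v^2 + 23*v + 12)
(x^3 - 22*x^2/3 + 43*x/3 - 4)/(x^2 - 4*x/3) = (3*x^3 - 22*x^2 + 43*x - 12)/(x*(3*x - 4))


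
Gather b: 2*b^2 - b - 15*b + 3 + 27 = 2*b^2 - 16*b + 30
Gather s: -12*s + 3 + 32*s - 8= 20*s - 5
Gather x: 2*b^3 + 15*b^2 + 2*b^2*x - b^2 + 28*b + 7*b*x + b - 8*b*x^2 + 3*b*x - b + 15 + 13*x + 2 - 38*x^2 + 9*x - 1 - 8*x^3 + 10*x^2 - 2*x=2*b^3 + 14*b^2 + 28*b - 8*x^3 + x^2*(-8*b - 28) + x*(2*b^2 + 10*b + 20) + 16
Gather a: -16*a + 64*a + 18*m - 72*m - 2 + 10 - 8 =48*a - 54*m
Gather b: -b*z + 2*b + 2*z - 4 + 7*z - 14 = b*(2 - z) + 9*z - 18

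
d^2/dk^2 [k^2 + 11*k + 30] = 2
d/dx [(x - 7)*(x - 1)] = 2*x - 8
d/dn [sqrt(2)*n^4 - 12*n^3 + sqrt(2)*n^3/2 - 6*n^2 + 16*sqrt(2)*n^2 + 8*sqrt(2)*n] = 4*sqrt(2)*n^3 - 36*n^2 + 3*sqrt(2)*n^2/2 - 12*n + 32*sqrt(2)*n + 8*sqrt(2)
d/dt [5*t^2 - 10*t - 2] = 10*t - 10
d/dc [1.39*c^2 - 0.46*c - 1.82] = 2.78*c - 0.46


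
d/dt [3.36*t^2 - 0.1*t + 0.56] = 6.72*t - 0.1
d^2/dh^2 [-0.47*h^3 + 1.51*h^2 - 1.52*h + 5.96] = 3.02 - 2.82*h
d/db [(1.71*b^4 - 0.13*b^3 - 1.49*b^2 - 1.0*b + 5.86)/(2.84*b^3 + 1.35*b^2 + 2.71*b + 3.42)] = (4.8564*b^6 + 4.617*b^5 + 17.9584*b^4 + 28.3682*b^3 - 53.9489*b^2 - 26.0136*b - 19.3006)/(8.0656*b^6 + 7.668*b^5 + 17.2153*b^4 + 26.7426*b^3 + 16.5781*b^2 + 18.5364*b + 11.6964)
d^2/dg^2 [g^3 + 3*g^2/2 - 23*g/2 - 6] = 6*g + 3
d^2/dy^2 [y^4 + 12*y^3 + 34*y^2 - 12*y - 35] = 12*y^2 + 72*y + 68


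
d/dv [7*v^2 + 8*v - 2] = 14*v + 8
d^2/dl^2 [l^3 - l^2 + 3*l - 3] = 6*l - 2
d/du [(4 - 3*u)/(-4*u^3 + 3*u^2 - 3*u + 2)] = 3*(-8*u^3 + 19*u^2 - 8*u + 2)/(16*u^6 - 24*u^5 + 33*u^4 - 34*u^3 + 21*u^2 - 12*u + 4)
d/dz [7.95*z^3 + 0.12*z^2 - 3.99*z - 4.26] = 23.85*z^2 + 0.24*z - 3.99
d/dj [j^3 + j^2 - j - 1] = 3*j^2 + 2*j - 1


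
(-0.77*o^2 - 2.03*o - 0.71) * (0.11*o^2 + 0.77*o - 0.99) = -0.0847*o^4 - 0.8162*o^3 - 0.8789*o^2 + 1.463*o + 0.7029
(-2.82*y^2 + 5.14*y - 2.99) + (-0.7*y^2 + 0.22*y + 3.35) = -3.52*y^2 + 5.36*y + 0.36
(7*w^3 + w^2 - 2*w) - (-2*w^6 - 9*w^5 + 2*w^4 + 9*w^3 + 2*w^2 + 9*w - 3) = 2*w^6 + 9*w^5 - 2*w^4 - 2*w^3 - w^2 - 11*w + 3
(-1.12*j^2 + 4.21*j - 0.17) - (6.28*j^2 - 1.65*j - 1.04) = -7.4*j^2 + 5.86*j + 0.87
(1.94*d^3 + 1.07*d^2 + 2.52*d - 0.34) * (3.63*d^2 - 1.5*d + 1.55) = 7.0422*d^5 + 0.9741*d^4 + 10.5496*d^3 - 3.3557*d^2 + 4.416*d - 0.527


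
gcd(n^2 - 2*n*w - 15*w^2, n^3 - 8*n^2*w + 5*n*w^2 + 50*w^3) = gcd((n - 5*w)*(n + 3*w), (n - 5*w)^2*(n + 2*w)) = -n + 5*w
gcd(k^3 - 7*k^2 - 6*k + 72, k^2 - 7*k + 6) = k - 6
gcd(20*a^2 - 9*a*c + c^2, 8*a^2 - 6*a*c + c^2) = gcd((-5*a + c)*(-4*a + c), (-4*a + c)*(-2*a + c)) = 4*a - c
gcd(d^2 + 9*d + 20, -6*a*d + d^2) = 1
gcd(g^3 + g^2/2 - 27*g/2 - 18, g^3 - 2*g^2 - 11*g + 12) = g^2 - g - 12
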